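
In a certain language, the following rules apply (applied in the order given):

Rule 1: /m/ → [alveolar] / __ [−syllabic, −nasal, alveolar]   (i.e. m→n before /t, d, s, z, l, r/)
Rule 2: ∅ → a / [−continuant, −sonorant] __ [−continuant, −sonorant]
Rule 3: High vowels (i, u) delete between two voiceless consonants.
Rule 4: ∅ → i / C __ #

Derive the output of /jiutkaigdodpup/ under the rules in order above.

jiutakaigadodappi

Rule 1 (nasal place assimilation): no segment meets the environment; /jiutkaigdodpup/ is unchanged.
Rule 2 (stop-cluster a-epenthesis): /t/ and /k/ form a stop–stop cluster, so [a] is inserted between them. /g/ and /d/ form a stop–stop cluster, so [a] is inserted between them. /d/ and /p/ form a stop–stop cluster, so [a] is inserted between them. /jiutkaigdodpup/ → jiutakaigadodapup.
Rule 3 (high vowel syncope): /u/ is a high vowel flanked by voiceless consonants /p/ and /p/, so it deletes. /jiutakaigadodapup/ → jiutakaigadodapp.
Rule 4 (final i-epenthesis): the form ends in the consonant /p/, so [i] is inserted word-finally. /jiutakaigadodapp/ → jiutakaigadodappi.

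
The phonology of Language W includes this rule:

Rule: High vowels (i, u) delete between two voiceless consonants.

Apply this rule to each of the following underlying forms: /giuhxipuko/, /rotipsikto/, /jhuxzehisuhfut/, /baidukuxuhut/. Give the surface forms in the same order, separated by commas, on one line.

giuhxpko, rotpskto, jhxzehshft, baidukxht

/giuhxipuko/: /i/ is a high vowel flanked by voiceless consonants /x/ and /p/, so it deletes. /u/ is a high vowel flanked by voiceless consonants /p/ and /k/, so it deletes. → [giuhxpko].
/rotipsikto/: /i/ is a high vowel flanked by voiceless consonants /t/ and /p/, so it deletes. /i/ is a high vowel flanked by voiceless consonants /s/ and /k/, so it deletes. → [rotpskto].
/jhuxzehisuhfut/: /u/ is a high vowel flanked by voiceless consonants /h/ and /x/, so it deletes. /i/ is a high vowel flanked by voiceless consonants /h/ and /s/, so it deletes. /u/ is a high vowel flanked by voiceless consonants /s/ and /h/, so it deletes. /u/ is a high vowel flanked by voiceless consonants /f/ and /t/, so it deletes. → [jhxzehshft].
/baidukuxuhut/: /u/ is a high vowel flanked by voiceless consonants /k/ and /x/, so it deletes. /u/ is a high vowel flanked by voiceless consonants /x/ and /h/, so it deletes. /u/ is a high vowel flanked by voiceless consonants /h/ and /t/, so it deletes. → [baidukxht].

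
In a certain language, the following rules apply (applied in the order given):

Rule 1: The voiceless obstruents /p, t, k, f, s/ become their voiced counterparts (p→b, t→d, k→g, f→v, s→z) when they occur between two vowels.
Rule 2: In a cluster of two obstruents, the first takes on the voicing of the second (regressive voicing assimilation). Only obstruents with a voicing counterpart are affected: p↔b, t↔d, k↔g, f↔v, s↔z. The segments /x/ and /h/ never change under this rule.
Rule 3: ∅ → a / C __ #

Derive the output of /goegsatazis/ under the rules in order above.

goeksadazisa

Rule 1 (intervocalic voicing): /t/ is a voiceless obstruent between vowels /a/ and /a/, so it voices to [d]. /goegsatazis/ → goegsadazis.
Rule 2 (regressive voicing assimilation): /g/ precedes the voiceless obstruent /s/, so it devoices to [k] by assimilation. /goegsadazis/ → goeksadazis.
Rule 3 (final a-epenthesis): the form ends in the consonant /s/, so [a] is inserted word-finally. /goeksadazis/ → goeksadazisa.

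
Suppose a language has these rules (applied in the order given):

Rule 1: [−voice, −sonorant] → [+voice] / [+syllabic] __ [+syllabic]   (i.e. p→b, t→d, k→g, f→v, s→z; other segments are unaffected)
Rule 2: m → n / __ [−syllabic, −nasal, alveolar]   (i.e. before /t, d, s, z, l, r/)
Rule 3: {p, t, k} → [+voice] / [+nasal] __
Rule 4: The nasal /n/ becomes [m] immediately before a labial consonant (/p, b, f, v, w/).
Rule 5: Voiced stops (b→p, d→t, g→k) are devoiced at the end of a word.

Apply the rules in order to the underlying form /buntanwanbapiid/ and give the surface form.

Rule 1 (intervocalic voicing): /p/ is a voiceless obstruent between vowels /a/ and /i/, so it voices to [b]. /buntanwanbapiid/ → buntanwanbabiid.
Rule 2 (nasal place assimilation): no segment meets the environment; /buntanwanbabiid/ is unchanged.
Rule 3 (post-nasal voicing): /t/ is a voiceless stop immediately after the nasal /n/, so it voices to [d]. /buntanwanbabiid/ → bundanwanbabiid.
Rule 4 (nasal place assimilation): /n/ precedes the labial consonant /w/, so it assimilates in place to [m]. /n/ precedes the labial consonant /b/, so it assimilates in place to [m]. /bundanwanbabiid/ → bundamwambabiid.
Rule 5 (final devoicing): /d/ is a voiced stop in word-final position, so it devoices to [t]. /bundamwambabiid/ → bundamwambabiit.

bundamwambabiit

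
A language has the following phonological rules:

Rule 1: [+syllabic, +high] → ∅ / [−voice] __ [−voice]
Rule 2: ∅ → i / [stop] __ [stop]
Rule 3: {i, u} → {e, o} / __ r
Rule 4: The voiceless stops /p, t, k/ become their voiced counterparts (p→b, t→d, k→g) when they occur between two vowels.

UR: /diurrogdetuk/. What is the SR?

Rule 1 (high vowel syncope): /u/ is a high vowel flanked by voiceless consonants /t/ and /k/, so it deletes. /diurrogdetuk/ → diurrogdetk.
Rule 2 (stop-cluster i-epenthesis): /g/ and /d/ form a stop–stop cluster, so [i] is inserted between them. /t/ and /k/ form a stop–stop cluster, so [i] is inserted between them. /diurrogdetk/ → diurrogidetik.
Rule 3 (pre-rhotic lowering): /u/ is a high vowel immediately before /r/, so it lowers to [o]. /diurrogidetik/ → diorrogidetik.
Rule 4 (intervocalic voicing): /t/ is a voiceless stop between vowels /e/ and /i/, so it voices to [d]. /diorrogidetik/ → diorrogidedik.

diorrogidedik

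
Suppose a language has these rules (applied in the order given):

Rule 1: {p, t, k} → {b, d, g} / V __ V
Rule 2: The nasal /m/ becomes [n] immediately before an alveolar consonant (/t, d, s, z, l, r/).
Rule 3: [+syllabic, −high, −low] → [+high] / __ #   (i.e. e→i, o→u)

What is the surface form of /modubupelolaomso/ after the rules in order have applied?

Rule 1 (intervocalic voicing): /p/ is a voiceless stop between vowels /u/ and /e/, so it voices to [b]. /modubupelolaomso/ → modububelolaomso.
Rule 2 (nasal place assimilation): /m/ precedes the alveolar consonant /s/, so it assimilates in place to [n]. /modububelolaomso/ → modububelolaonso.
Rule 3 (final vowel raising): /o/ is a mid vowel in word-final position, so it raises to [u]. /modububelolaonso/ → modububelolaonsu.

modububelolaonsu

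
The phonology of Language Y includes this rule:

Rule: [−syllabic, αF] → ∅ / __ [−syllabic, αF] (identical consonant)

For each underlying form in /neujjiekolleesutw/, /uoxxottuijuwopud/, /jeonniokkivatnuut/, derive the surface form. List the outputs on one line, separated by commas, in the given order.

/neujjiekolleesutw/: /jj/ is a geminate; the first /j/ deletes. /ll/ is a geminate; the first /l/ deletes. → [neujiekoleesutw].
/uoxxottuijuwopud/: /xx/ is a geminate; the first /x/ deletes. /tt/ is a geminate; the first /t/ deletes. → [uoxotuijuwopud].
/jeonniokkivatnuut/: /nn/ is a geminate; the first /n/ deletes. /kk/ is a geminate; the first /k/ deletes. → [jeoniokivatnuut].

neujiekoleesutw, uoxotuijuwopud, jeoniokivatnuut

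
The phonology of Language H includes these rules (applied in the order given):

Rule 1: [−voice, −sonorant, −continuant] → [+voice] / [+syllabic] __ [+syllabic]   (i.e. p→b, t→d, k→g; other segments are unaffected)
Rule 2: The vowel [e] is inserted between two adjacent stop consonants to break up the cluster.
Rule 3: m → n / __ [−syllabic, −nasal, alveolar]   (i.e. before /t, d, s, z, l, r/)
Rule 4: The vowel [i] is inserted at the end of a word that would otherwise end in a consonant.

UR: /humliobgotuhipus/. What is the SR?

hunliobegoduhibusi

Rule 1 (intervocalic voicing): /t/ is a voiceless stop between vowels /o/ and /u/, so it voices to [d]. /p/ is a voiceless stop between vowels /i/ and /u/, so it voices to [b]. /humliobgotuhipus/ → humliobgoduhibus.
Rule 2 (stop-cluster e-epenthesis): /b/ and /g/ form a stop–stop cluster, so [e] is inserted between them. /humliobgoduhibus/ → humliobegoduhibus.
Rule 3 (nasal place assimilation): /m/ precedes the alveolar consonant /l/, so it assimilates in place to [n]. /humliobegoduhibus/ → hunliobegoduhibus.
Rule 4 (final i-epenthesis): the form ends in the consonant /s/, so [i] is inserted word-finally. /hunliobegoduhibus/ → hunliobegoduhibusi.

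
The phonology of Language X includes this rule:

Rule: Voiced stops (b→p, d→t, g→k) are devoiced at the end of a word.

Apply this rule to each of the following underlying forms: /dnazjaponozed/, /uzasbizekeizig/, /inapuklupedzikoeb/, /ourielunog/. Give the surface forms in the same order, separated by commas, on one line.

dnazjaponozet, uzasbizekeizik, inapuklupedzikoep, ourielunok

/dnazjaponozed/: /d/ is a voiced stop in word-final position, so it devoices to [t]. → [dnazjaponozet].
/uzasbizekeizig/: /g/ is a voiced stop in word-final position, so it devoices to [k]. → [uzasbizekeizik].
/inapuklupedzikoeb/: /b/ is a voiced stop in word-final position, so it devoices to [p]. → [inapuklupedzikoep].
/ourielunog/: /g/ is a voiced stop in word-final position, so it devoices to [k]. → [ourielunok].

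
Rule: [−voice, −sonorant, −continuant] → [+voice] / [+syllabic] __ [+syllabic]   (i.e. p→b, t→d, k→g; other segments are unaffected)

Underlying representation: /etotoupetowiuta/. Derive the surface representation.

/t/ is a voiceless stop between vowels /e/ and /o/, so it voices to [d].
/t/ is a voiceless stop between vowels /o/ and /o/, so it voices to [d].
/p/ is a voiceless stop between vowels /u/ and /e/, so it voices to [b].
/t/ is a voiceless stop between vowels /e/ and /o/, so it voices to [d].
/t/ is a voiceless stop between vowels /u/ and /a/, so it voices to [d].
Surface form: [edodoubedowiuda].

edodoubedowiuda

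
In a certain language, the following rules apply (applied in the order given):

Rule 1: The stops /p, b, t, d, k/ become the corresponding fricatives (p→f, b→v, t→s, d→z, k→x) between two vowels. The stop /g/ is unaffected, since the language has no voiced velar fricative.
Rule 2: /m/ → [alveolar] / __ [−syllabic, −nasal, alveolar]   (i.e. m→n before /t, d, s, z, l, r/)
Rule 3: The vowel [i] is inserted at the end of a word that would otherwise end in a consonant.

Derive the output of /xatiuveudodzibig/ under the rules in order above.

xasiuveuzodzivigi

Rule 1 (intervocalic spirantization): /t/ is a stop between vowels /a/ and /i/, so it spirantizes to the fricative [s]. /d/ is a stop between vowels /u/ and /o/, so it spirantizes to the fricative [z]. /b/ is a stop between vowels /i/ and /i/, so it spirantizes to the fricative [v]. /xatiuveudodzibig/ → xasiuveuzodzivig.
Rule 2 (nasal place assimilation): no segment meets the environment; /xasiuveuzodzivig/ is unchanged.
Rule 3 (final i-epenthesis): the form ends in the consonant /g/, so [i] is inserted word-finally. /xasiuveuzodzivig/ → xasiuveuzodzivigi.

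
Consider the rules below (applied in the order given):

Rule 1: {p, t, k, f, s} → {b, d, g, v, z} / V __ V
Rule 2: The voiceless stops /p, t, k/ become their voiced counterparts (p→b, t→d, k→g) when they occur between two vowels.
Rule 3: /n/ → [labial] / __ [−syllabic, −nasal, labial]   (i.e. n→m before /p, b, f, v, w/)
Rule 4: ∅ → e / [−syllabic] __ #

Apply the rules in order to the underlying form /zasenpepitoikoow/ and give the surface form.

Rule 1 (intervocalic voicing): /s/ is a voiceless obstruent between vowels /a/ and /e/, so it voices to [z]. /p/ is a voiceless obstruent between vowels /e/ and /i/, so it voices to [b]. /t/ is a voiceless obstruent between vowels /i/ and /o/, so it voices to [d]. /k/ is a voiceless obstruent between vowels /i/ and /o/, so it voices to [g]. /zasenpepitoikoow/ → zazenpebidoigoow.
Rule 2 (intervocalic voicing): no segment meets the environment; /zazenpebidoigoow/ is unchanged.
Rule 3 (nasal place assimilation): /n/ precedes the labial consonant /p/, so it assimilates in place to [m]. /zazenpebidoigoow/ → zazempebidoigoow.
Rule 4 (final e-epenthesis): the form ends in the consonant /w/, so [e] is inserted word-finally. /zazempebidoigoow/ → zazempebidoigoowe.

zazempebidoigoowe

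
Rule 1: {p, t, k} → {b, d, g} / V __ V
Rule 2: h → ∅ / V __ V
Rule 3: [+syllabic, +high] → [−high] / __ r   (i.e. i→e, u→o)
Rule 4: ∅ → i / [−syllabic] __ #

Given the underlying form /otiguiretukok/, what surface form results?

Rule 1 (intervocalic voicing): /t/ is a voiceless stop between vowels /o/ and /i/, so it voices to [d]. /t/ is a voiceless stop between vowels /e/ and /u/, so it voices to [d]. /k/ is a voiceless stop between vowels /u/ and /o/, so it voices to [g]. /otiguiretukok/ → odiguiredugok.
Rule 2 (intervocalic h-deletion): no segment meets the environment; /odiguiredugok/ is unchanged.
Rule 3 (pre-rhotic lowering): /i/ is a high vowel immediately before /r/, so it lowers to [e]. /odiguiredugok/ → odigueredugok.
Rule 4 (final i-epenthesis): the form ends in the consonant /k/, so [i] is inserted word-finally. /odigueredugok/ → odigueredugoki.

odigueredugoki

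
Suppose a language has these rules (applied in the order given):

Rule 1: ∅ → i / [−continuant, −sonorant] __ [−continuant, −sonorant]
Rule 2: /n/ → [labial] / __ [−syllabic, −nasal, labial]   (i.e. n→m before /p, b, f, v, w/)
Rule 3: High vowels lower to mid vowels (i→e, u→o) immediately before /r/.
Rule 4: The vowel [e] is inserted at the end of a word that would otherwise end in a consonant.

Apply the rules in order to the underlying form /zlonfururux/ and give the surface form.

zlomfororuxe

Rule 1 (stop-cluster i-epenthesis): no segment meets the environment; /zlonfururux/ is unchanged.
Rule 2 (nasal place assimilation): /n/ precedes the labial consonant /f/, so it assimilates in place to [m]. /zlonfururux/ → zlomfururux.
Rule 3 (pre-rhotic lowering): /u/ is a high vowel immediately before /r/, so it lowers to [o]. /u/ is a high vowel immediately before /r/, so it lowers to [o]. /zlomfururux/ → zlomfororux.
Rule 4 (final e-epenthesis): the form ends in the consonant /x/, so [e] is inserted word-finally. /zlomfororux/ → zlomfororuxe.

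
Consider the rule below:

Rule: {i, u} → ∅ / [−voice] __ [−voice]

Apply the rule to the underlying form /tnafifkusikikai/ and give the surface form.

/i/ is a high vowel flanked by voiceless consonants /f/ and /f/, so it deletes.
/u/ is a high vowel flanked by voiceless consonants /k/ and /s/, so it deletes.
/i/ is a high vowel flanked by voiceless consonants /s/ and /k/, so it deletes.
/i/ is a high vowel flanked by voiceless consonants /k/ and /k/, so it deletes.
The other instance of /i/ does not occur in the required environment and remains unchanged.
Surface form: [tnaffkskkai].

tnaffkskkai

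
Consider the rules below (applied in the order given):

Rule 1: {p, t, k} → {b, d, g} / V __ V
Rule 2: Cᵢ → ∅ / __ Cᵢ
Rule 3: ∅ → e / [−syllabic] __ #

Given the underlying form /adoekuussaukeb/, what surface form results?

adoeguusaugebe

Rule 1 (intervocalic voicing): /k/ is a voiceless stop between vowels /e/ and /u/, so it voices to [g]. /k/ is a voiceless stop between vowels /u/ and /e/, so it voices to [g]. /adoekuussaukeb/ → adoeguussaugeb.
Rule 2 (degemination): /ss/ is a geminate; the first /s/ deletes. /adoeguussaugeb/ → adoeguusaugeb.
Rule 3 (final e-epenthesis): the form ends in the consonant /b/, so [e] is inserted word-finally. /adoeguusaugeb/ → adoeguusaugebe.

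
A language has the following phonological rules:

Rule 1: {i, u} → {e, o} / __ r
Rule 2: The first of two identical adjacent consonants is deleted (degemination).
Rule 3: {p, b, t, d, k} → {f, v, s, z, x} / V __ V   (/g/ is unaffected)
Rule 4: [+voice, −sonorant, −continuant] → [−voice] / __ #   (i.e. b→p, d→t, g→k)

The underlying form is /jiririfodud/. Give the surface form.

Rule 1 (pre-rhotic lowering): /i/ is a high vowel immediately before /r/, so it lowers to [e]. /i/ is a high vowel immediately before /r/, so it lowers to [e]. /jiririfodud/ → jererifodud.
Rule 2 (degemination): no segment meets the environment; /jererifodud/ is unchanged.
Rule 3 (intervocalic spirantization): /d/ is a stop between vowels /o/ and /u/, so it spirantizes to the fricative [z]. /jererifodud/ → jererifozud.
Rule 4 (final devoicing): /d/ is a voiced stop in word-final position, so it devoices to [t]. /jererifozud/ → jererifozut.

jererifozut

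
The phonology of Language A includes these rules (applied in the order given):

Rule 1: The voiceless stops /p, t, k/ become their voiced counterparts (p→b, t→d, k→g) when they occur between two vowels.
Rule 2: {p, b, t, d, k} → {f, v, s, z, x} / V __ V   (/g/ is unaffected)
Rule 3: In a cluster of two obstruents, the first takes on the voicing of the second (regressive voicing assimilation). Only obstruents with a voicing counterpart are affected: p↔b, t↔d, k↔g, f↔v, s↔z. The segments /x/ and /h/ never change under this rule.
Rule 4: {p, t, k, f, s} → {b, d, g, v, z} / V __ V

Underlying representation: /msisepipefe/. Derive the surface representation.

Rule 1 (intervocalic voicing): /p/ is a voiceless stop between vowels /e/ and /i/, so it voices to [b]. /p/ is a voiceless stop between vowels /i/ and /e/, so it voices to [b]. /msisepipefe/ → msisebibefe.
Rule 2 (intervocalic spirantization): /b/ is a stop between vowels /e/ and /i/, so it spirantizes to the fricative [v]. /b/ is a stop between vowels /i/ and /e/, so it spirantizes to the fricative [v]. /msisebibefe/ → msisevivefe.
Rule 3 (regressive voicing assimilation): no segment meets the environment; /msisevivefe/ is unchanged.
Rule 4 (intervocalic voicing): /s/ is a voiceless obstruent between vowels /i/ and /e/, so it voices to [z]. /f/ is a voiceless obstruent between vowels /e/ and /e/, so it voices to [v]. /msisevivefe/ → msizeviveve.

msizeviveve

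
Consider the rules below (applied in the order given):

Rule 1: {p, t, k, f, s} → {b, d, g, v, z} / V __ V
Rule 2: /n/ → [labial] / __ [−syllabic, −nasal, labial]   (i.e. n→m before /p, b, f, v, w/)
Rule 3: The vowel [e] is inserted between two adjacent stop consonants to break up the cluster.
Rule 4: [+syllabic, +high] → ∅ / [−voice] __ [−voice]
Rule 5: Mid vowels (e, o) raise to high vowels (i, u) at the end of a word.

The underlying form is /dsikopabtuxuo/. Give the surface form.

Rule 1 (intervocalic voicing): /k/ is a voiceless obstruent between vowels /i/ and /o/, so it voices to [g]. /p/ is a voiceless obstruent between vowels /o/ and /a/, so it voices to [b]. /dsikopabtuxuo/ → dsigobabtuxuo.
Rule 2 (nasal place assimilation): no segment meets the environment; /dsigobabtuxuo/ is unchanged.
Rule 3 (stop-cluster e-epenthesis): /b/ and /t/ form a stop–stop cluster, so [e] is inserted between them. /dsigobabtuxuo/ → dsigobabetuxuo.
Rule 4 (high vowel syncope): /u/ is a high vowel flanked by voiceless consonants /t/ and /x/, so it deletes. /dsigobabetuxuo/ → dsigobabetxuo.
Rule 5 (final vowel raising): /o/ is a mid vowel in word-final position, so it raises to [u]. /dsigobabetxuo/ → dsigobabetxuu.

dsigobabetxuu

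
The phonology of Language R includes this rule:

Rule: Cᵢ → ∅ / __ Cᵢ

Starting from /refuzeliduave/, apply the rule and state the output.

No segment of /refuzeliduave/ meets the structural description of the rule, so the form surfaces unchanged.

refuzeliduave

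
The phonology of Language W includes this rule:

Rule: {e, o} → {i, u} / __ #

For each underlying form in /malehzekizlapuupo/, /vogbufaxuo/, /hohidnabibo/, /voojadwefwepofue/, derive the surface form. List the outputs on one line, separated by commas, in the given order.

malehzekizlapuupu, vogbufaxuu, hohidnabibu, voojadwefwepofui

/malehzekizlapuupo/: /o/ is a mid vowel in word-final position, so it raises to [u]. → [malehzekizlapuupu].
/vogbufaxuo/: /o/ is a mid vowel in word-final position, so it raises to [u]. → [vogbufaxuu].
/hohidnabibo/: /o/ is a mid vowel in word-final position, so it raises to [u]. → [hohidnabibu].
/voojadwefwepofue/: /e/ is a mid vowel in word-final position, so it raises to [i]. → [voojadwefwepofui].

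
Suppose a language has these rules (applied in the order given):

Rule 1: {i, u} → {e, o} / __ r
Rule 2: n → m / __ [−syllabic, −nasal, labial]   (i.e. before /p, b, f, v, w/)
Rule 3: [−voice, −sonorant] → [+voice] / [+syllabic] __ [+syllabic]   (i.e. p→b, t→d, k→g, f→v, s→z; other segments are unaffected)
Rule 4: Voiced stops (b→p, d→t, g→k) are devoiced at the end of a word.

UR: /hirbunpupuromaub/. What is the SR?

herbumpuboromaup

Rule 1 (pre-rhotic lowering): /i/ is a high vowel immediately before /r/, so it lowers to [e]. /u/ is a high vowel immediately before /r/, so it lowers to [o]. /hirbunpupuromaub/ → herbunpuporomaub.
Rule 2 (nasal place assimilation): /n/ precedes the labial consonant /p/, so it assimilates in place to [m]. /herbunpuporomaub/ → herbumpuporomaub.
Rule 3 (intervocalic voicing): /p/ is a voiceless obstruent between vowels /u/ and /o/, so it voices to [b]. /herbumpuporomaub/ → herbumpuboromaub.
Rule 4 (final devoicing): /b/ is a voiced stop in word-final position, so it devoices to [p]. /herbumpuboromaub/ → herbumpuboromaup.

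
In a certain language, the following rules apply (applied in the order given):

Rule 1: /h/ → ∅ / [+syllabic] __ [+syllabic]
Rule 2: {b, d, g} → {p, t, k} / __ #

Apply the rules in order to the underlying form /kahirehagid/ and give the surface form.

kaireagit

Rule 1 (intervocalic h-deletion): /h/ occurs between vowels /a/ and /i/, so it deletes. /h/ occurs between vowels /e/ and /a/, so it deletes. /kahirehagid/ → kaireagid.
Rule 2 (final devoicing): /d/ is a voiced stop in word-final position, so it devoices to [t]. /kaireagid/ → kaireagit.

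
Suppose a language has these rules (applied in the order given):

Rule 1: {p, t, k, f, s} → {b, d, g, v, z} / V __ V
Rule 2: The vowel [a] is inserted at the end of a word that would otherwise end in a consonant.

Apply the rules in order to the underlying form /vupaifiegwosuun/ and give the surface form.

vubaiviegwozuuna

Rule 1 (intervocalic voicing): /p/ is a voiceless obstruent between vowels /u/ and /a/, so it voices to [b]. /f/ is a voiceless obstruent between vowels /i/ and /i/, so it voices to [v]. /s/ is a voiceless obstruent between vowels /o/ and /u/, so it voices to [z]. /vupaifiegwosuun/ → vubaiviegwozuun.
Rule 2 (final a-epenthesis): the form ends in the consonant /n/, so [a] is inserted word-finally. /vubaiviegwozuun/ → vubaiviegwozuuna.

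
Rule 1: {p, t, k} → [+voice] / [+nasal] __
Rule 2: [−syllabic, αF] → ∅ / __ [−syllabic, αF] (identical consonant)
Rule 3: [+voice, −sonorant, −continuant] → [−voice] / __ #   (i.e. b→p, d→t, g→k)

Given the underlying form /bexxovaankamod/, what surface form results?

Rule 1 (post-nasal voicing): /k/ is a voiceless stop immediately after the nasal /n/, so it voices to [g]. /bexxovaankamod/ → bexxovaangamod.
Rule 2 (degemination): /xx/ is a geminate; the first /x/ deletes. /bexxovaangamod/ → bexovaangamod.
Rule 3 (final devoicing): /d/ is a voiced stop in word-final position, so it devoices to [t]. /bexovaangamod/ → bexovaangamot.

bexovaangamot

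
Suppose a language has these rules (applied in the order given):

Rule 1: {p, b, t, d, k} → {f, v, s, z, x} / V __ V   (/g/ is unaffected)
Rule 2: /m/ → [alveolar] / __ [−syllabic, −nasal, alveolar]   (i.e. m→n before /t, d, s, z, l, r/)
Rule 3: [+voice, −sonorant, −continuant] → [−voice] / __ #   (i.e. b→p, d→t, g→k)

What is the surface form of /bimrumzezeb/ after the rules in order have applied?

binrunzezep

Rule 1 (intervocalic spirantization): no segment meets the environment; /bimrumzezeb/ is unchanged.
Rule 2 (nasal place assimilation): /m/ precedes the alveolar consonant /r/, so it assimilates in place to [n]. /m/ precedes the alveolar consonant /z/, so it assimilates in place to [n]. /bimrumzezeb/ → binrunzezeb.
Rule 3 (final devoicing): /b/ is a voiced stop in word-final position, so it devoices to [p]. /binrunzezeb/ → binrunzezep.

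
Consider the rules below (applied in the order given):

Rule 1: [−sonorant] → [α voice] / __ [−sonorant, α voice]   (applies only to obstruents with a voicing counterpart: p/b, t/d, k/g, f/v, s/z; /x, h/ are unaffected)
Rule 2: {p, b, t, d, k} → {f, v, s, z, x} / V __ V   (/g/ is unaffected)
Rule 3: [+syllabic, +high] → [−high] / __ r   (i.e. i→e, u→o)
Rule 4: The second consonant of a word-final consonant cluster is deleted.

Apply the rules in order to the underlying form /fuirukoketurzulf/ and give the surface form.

Rule 1 (regressive voicing assimilation): no segment meets the environment; /fuirukoketurzulf/ is unchanged.
Rule 2 (intervocalic spirantization): /k/ is a stop between vowels /u/ and /o/, so it spirantizes to the fricative [x]. /k/ is a stop between vowels /o/ and /e/, so it spirantizes to the fricative [x]. /t/ is a stop between vowels /e/ and /u/, so it spirantizes to the fricative [s]. /fuirukoketurzulf/ → fuiruxoxesurzulf.
Rule 3 (pre-rhotic lowering): /i/ is a high vowel immediately before /r/, so it lowers to [e]. /u/ is a high vowel immediately before /r/, so it lowers to [o]. /fuiruxoxesurzulf/ → fueruxoxesorzulf.
Rule 4 (final cluster simplification): /f/ is the second consonant of a word-final cluster /lf/, so it deletes. /fueruxoxesorzulf/ → fueruxoxesorzul.

fueruxoxesorzul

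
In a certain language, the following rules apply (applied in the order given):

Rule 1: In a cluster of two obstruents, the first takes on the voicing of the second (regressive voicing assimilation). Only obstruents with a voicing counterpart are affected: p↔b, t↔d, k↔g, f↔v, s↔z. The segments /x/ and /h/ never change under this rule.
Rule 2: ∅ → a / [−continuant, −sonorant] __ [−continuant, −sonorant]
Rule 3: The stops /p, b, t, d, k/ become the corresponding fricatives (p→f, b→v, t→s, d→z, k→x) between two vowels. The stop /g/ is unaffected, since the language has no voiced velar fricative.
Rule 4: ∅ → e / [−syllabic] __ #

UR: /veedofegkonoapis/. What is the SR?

veezofexaxonoafise

Rule 1 (regressive voicing assimilation): /g/ precedes the voiceless obstruent /k/, so it devoices to [k] by assimilation. /veedofegkonoapis/ → veedofekkonoapis.
Rule 2 (stop-cluster a-epenthesis): /k/ and /k/ form a stop–stop cluster, so [a] is inserted between them. /veedofekkonoapis/ → veedofekakonoapis.
Rule 3 (intervocalic spirantization): /d/ is a stop between vowels /e/ and /o/, so it spirantizes to the fricative [z]. /k/ is a stop between vowels /e/ and /a/, so it spirantizes to the fricative [x]. /k/ is a stop between vowels /a/ and /o/, so it spirantizes to the fricative [x]. /p/ is a stop between vowels /a/ and /i/, so it spirantizes to the fricative [f]. /veedofekakonoapis/ → veezofexaxonoafis.
Rule 4 (final e-epenthesis): the form ends in the consonant /s/, so [e] is inserted word-finally. /veezofexaxonoafis/ → veezofexaxonoafise.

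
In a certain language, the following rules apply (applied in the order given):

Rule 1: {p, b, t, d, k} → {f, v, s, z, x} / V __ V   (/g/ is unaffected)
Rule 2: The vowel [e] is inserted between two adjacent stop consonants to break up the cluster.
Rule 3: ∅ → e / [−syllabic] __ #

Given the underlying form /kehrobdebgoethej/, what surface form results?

Rule 1 (intervocalic spirantization): no segment meets the environment; /kehrobdebgoethej/ is unchanged.
Rule 2 (stop-cluster e-epenthesis): /b/ and /d/ form a stop–stop cluster, so [e] is inserted between them. /b/ and /g/ form a stop–stop cluster, so [e] is inserted between them. /kehrobdebgoethej/ → kehrobedebegoethej.
Rule 3 (final e-epenthesis): the form ends in the consonant /j/, so [e] is inserted word-finally. /kehrobedebegoethej/ → kehrobedebegoetheje.

kehrobedebegoetheje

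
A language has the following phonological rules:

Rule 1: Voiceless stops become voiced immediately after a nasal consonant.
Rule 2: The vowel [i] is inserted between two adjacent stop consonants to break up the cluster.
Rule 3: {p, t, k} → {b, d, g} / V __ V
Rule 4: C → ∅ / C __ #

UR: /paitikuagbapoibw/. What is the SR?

paidiguagibaboib

Rule 1 (post-nasal voicing): no segment meets the environment; /paitikuagbapoibw/ is unchanged.
Rule 2 (stop-cluster i-epenthesis): /g/ and /b/ form a stop–stop cluster, so [i] is inserted between them. /paitikuagbapoibw/ → paitikuagibapoibw.
Rule 3 (intervocalic voicing): /t/ is a voiceless stop between vowels /i/ and /i/, so it voices to [d]. /k/ is a voiceless stop between vowels /i/ and /u/, so it voices to [g]. /p/ is a voiceless stop between vowels /a/ and /o/, so it voices to [b]. /paitikuagibapoibw/ → paidiguagibaboibw.
Rule 4 (final cluster simplification): /w/ is the second consonant of a word-final cluster /bw/, so it deletes. /paidiguagibaboibw/ → paidiguagibaboib.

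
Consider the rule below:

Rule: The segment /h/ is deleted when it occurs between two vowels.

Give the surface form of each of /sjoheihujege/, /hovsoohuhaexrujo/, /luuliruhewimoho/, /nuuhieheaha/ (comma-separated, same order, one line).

sjoeiujege, hovsoouaexrujo, luuliruewimoo, nuuieeaa

/sjoheihujege/: /h/ occurs between vowels /o/ and /e/, so it deletes. /h/ occurs between vowels /i/ and /u/, so it deletes. → [sjoeiujege].
/hovsoohuhaexrujo/: /h/ occurs between vowels /o/ and /u/, so it deletes. /h/ occurs between vowels /u/ and /a/, so it deletes. → [hovsoouaexrujo].
/luuliruhewimoho/: /h/ occurs between vowels /u/ and /e/, so it deletes. /h/ occurs between vowels /o/ and /o/, so it deletes. → [luuliruewimoo].
/nuuhieheaha/: /h/ occurs between vowels /u/ and /i/, so it deletes. /h/ occurs between vowels /e/ and /e/, so it deletes. /h/ occurs between vowels /a/ and /a/, so it deletes. → [nuuieeaa].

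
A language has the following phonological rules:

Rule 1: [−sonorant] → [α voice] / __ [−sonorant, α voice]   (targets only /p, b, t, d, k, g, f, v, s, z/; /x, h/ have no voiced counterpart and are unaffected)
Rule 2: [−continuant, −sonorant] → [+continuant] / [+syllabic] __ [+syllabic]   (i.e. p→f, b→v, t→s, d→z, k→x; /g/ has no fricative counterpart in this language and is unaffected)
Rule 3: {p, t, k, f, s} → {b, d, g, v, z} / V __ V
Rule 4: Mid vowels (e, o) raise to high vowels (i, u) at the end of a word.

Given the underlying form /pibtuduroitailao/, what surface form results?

Rule 1 (regressive voicing assimilation): /b/ precedes the voiceless obstruent /t/, so it devoices to [p] by assimilation. /pibtuduroitailao/ → piptuduroitailao.
Rule 2 (intervocalic spirantization): /d/ is a stop between vowels /u/ and /u/, so it spirantizes to the fricative [z]. /t/ is a stop between vowels /i/ and /a/, so it spirantizes to the fricative [s]. /piptuduroitailao/ → piptuzuroisailao.
Rule 3 (intervocalic voicing): /s/ is a voiceless obstruent between vowels /i/ and /a/, so it voices to [z]. /piptuzuroisailao/ → piptuzuroizailao.
Rule 4 (final vowel raising): /o/ is a mid vowel in word-final position, so it raises to [u]. /piptuzuroizailao/ → piptuzuroizailau.

piptuzuroizailau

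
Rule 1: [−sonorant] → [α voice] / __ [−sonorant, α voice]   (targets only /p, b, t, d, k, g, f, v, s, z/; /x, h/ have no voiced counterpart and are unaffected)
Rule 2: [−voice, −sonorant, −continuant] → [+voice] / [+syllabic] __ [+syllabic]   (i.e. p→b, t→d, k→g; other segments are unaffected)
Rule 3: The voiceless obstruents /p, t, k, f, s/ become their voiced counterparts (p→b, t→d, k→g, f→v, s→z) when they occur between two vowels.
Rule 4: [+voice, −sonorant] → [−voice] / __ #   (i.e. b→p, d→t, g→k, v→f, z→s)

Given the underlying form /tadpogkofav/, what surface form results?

tatpokkovaf

Rule 1 (regressive voicing assimilation): /d/ precedes the voiceless obstruent /p/, so it devoices to [t] by assimilation. /g/ precedes the voiceless obstruent /k/, so it devoices to [k] by assimilation. /tadpogkofav/ → tatpokkofav.
Rule 2 (intervocalic voicing): no segment meets the environment; /tatpokkofav/ is unchanged.
Rule 3 (intervocalic voicing): /f/ is a voiceless obstruent between vowels /o/ and /a/, so it voices to [v]. /tatpokkofav/ → tatpokkovav.
Rule 4 (final devoicing): /v/ is a voiced obstruent in word-final position, so it devoices to [f]. /tatpokkovav/ → tatpokkovaf.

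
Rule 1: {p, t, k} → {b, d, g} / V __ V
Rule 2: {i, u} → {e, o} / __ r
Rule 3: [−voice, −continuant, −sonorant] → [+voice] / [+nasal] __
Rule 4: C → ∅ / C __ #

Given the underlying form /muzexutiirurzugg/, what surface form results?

muzexudierorzug

Rule 1 (intervocalic voicing): /t/ is a voiceless stop between vowels /u/ and /i/, so it voices to [d]. /muzexutiirurzugg/ → muzexudiirurzugg.
Rule 2 (pre-rhotic lowering): /i/ is a high vowel immediately before /r/, so it lowers to [e]. /u/ is a high vowel immediately before /r/, so it lowers to [o]. /muzexudiirurzugg/ → muzexudierorzugg.
Rule 3 (post-nasal voicing): no segment meets the environment; /muzexudierorzugg/ is unchanged.
Rule 4 (final cluster simplification): /g/ is the second consonant of a word-final cluster /gg/, so it deletes. /muzexudierorzugg/ → muzexudierorzug.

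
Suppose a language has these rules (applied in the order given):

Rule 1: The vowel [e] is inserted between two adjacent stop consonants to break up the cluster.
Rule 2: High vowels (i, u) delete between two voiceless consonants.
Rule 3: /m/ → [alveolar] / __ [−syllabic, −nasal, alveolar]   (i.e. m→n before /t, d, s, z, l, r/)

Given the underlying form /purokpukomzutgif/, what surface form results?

Rule 1 (stop-cluster e-epenthesis): /k/ and /p/ form a stop–stop cluster, so [e] is inserted between them. /t/ and /g/ form a stop–stop cluster, so [e] is inserted between them. /purokpukomzutgif/ → purokepukomzutegif.
Rule 2 (high vowel syncope): /u/ is a high vowel flanked by voiceless consonants /p/ and /k/, so it deletes. /purokepukomzutegif/ → purokepkomzutegif.
Rule 3 (nasal place assimilation): /m/ precedes the alveolar consonant /z/, so it assimilates in place to [n]. /purokepkomzutegif/ → purokepkonzutegif.

purokepkonzutegif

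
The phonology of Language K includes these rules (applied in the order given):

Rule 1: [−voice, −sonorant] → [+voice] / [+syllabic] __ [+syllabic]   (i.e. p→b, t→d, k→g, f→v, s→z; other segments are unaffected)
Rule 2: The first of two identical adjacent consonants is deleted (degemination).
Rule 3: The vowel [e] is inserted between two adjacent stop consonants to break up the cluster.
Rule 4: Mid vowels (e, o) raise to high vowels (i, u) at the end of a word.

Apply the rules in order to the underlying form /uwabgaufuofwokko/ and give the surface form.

uwabegauvuofwoku

Rule 1 (intervocalic voicing): /f/ is a voiceless obstruent between vowels /u/ and /u/, so it voices to [v]. /uwabgaufuofwokko/ → uwabgauvuofwokko.
Rule 2 (degemination): /kk/ is a geminate; the first /k/ deletes. /uwabgauvuofwokko/ → uwabgauvuofwoko.
Rule 3 (stop-cluster e-epenthesis): /b/ and /g/ form a stop–stop cluster, so [e] is inserted between them. /uwabgauvuofwoko/ → uwabegauvuofwoko.
Rule 4 (final vowel raising): /o/ is a mid vowel in word-final position, so it raises to [u]. /uwabegauvuofwoko/ → uwabegauvuofwoku.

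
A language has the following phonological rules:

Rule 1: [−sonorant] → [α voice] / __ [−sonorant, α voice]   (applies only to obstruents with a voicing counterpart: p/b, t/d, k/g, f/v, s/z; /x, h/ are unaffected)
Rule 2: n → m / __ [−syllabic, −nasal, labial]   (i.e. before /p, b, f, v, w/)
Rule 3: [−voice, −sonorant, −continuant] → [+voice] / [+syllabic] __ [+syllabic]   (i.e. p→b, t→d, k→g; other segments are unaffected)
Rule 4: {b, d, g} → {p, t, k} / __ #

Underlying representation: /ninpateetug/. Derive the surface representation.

Rule 1 (regressive voicing assimilation): no segment meets the environment; /ninpateetug/ is unchanged.
Rule 2 (nasal place assimilation): /n/ precedes the labial consonant /p/, so it assimilates in place to [m]. /ninpateetug/ → nimpateetug.
Rule 3 (intervocalic voicing): /t/ is a voiceless stop between vowels /a/ and /e/, so it voices to [d]. /t/ is a voiceless stop between vowels /e/ and /u/, so it voices to [d]. /nimpateetug/ → nimpadeedug.
Rule 4 (final devoicing): /g/ is a voiced stop in word-final position, so it devoices to [k]. /nimpadeedug/ → nimpadeeduk.

nimpadeeduk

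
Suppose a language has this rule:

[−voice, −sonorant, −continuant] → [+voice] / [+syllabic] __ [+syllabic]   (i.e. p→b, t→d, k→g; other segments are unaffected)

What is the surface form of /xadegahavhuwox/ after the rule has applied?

No segment of /xadegahavhuwox/ meets the structural description of the rule, so the form surfaces unchanged.

xadegahavhuwox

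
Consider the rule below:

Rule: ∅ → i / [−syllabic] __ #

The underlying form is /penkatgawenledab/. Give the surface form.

the form ends in the consonant /b/, so [i] is inserted word-finally.
Surface form: [penkatgawenledabi].

penkatgawenledabi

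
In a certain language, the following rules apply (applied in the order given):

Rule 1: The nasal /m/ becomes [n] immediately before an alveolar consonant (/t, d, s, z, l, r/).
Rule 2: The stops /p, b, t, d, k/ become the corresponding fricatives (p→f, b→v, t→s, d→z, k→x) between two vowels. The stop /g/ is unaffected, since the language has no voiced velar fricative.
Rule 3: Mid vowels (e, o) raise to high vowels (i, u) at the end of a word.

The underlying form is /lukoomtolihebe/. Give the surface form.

Rule 1 (nasal place assimilation): /m/ precedes the alveolar consonant /t/, so it assimilates in place to [n]. /lukoomtolihebe/ → lukoontolihebe.
Rule 2 (intervocalic spirantization): /k/ is a stop between vowels /u/ and /o/, so it spirantizes to the fricative [x]. /b/ is a stop between vowels /e/ and /e/, so it spirantizes to the fricative [v]. /lukoontolihebe/ → luxoontoliheve.
Rule 3 (final vowel raising): /e/ is a mid vowel in word-final position, so it raises to [i]. /luxoontoliheve/ → luxoontolihevi.

luxoontolihevi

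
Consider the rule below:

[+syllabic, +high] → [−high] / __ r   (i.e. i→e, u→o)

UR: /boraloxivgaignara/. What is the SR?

boraloxivgaignara

No segment of /boraloxivgaignara/ meets the structural description of the rule, so the form surfaces unchanged.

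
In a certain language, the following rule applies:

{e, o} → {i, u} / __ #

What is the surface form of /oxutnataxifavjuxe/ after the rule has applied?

Scanning /oxutnataxifavjuxe/: /o/ at position 1 is not in the conditioning environment; /e/ is a mid vowel in word-final position, so it raises to [i].
Result: [oxutnataxifavjuxi].

oxutnataxifavjuxi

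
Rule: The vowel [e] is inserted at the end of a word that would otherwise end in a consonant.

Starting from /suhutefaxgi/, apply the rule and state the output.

suhutefaxgi

No segment of /suhutefaxgi/ meets the structural description of the rule, so the form surfaces unchanged.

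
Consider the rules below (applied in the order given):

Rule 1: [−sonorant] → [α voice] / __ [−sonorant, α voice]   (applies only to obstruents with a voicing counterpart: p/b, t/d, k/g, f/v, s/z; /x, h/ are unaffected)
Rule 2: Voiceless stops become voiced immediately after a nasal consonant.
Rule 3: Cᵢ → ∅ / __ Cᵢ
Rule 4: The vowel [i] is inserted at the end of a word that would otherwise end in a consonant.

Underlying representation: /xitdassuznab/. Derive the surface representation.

xidasuznabi

Rule 1 (regressive voicing assimilation): /t/ precedes the voiced obstruent /d/, so it voices to [d] by assimilation. /xitdassuznab/ → xiddassuznab.
Rule 2 (post-nasal voicing): no segment meets the environment; /xiddassuznab/ is unchanged.
Rule 3 (degemination): /dd/ is a geminate; the first /d/ deletes. /ss/ is a geminate; the first /s/ deletes. /xiddassuznab/ → xidasuznab.
Rule 4 (final i-epenthesis): the form ends in the consonant /b/, so [i] is inserted word-finally. /xidasuznab/ → xidasuznabi.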